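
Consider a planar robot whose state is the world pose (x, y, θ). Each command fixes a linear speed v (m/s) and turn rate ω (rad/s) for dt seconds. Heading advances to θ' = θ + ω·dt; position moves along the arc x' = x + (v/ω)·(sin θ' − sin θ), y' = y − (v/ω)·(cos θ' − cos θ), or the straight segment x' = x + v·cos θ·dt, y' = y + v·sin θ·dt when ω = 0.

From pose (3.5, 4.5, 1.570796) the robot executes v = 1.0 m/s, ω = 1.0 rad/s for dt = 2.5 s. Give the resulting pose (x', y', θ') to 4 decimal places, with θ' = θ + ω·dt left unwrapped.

θ' = 1.5708 + 1.0·2.5 = 4.0708
R = v/ω = 1.0/1.0 = 1.0000
x' = 3.5 + 1.0000·(sin 4.0708 − sin 1.5708) = 1.6989
y' = 4.5 − 1.0000·(cos 4.0708 − cos 1.5708) = 5.0985

(1.6989, 5.0985, 4.0708)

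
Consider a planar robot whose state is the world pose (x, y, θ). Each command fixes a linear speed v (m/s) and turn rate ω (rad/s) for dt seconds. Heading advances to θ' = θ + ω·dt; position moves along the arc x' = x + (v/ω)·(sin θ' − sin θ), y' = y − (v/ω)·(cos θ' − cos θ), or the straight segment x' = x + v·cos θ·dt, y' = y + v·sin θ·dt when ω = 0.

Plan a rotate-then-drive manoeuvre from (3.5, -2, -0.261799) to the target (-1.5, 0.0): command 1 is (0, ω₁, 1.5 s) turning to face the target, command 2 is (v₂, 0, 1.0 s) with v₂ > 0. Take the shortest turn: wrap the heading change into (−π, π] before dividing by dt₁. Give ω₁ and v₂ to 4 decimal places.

heading to target = atan2(0−-2, -1.5−3.5) = 2.7611
Δθ = wrap(2.7611 − -0.2618) = 3.0229; ω₁ = Δθ/dt₁ = 2.0153
distance = √((-1.5−3.5)² + (0−-2)²) = 5.3852; v₂ = distance/dt₂ = 5.3852

ω₁ = 2.0153, v₂ = 5.3852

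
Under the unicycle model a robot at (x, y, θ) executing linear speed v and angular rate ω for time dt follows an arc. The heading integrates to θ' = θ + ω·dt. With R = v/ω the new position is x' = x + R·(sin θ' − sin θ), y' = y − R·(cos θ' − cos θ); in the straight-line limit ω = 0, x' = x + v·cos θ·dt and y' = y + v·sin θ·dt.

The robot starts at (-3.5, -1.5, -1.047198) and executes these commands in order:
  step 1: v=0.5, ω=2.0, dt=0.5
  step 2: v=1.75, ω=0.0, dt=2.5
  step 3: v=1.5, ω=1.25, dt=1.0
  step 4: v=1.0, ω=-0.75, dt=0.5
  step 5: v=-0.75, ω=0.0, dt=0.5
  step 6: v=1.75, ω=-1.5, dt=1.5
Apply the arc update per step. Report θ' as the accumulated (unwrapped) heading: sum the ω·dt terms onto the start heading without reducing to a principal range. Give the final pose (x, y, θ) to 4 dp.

(4.2726, -1.5345, -1.4222)

step 1: θ'=-0.0472 (R=0.2500) → pose (-3.2953, -1.6247, -0.0472)
step 2: θ'=-0.0472 (straight) → pose (1.0748, -1.8311, -0.0472)
step 3: θ'=1.2028 (R=1.2000) → pose (2.2511, -1.0642, 1.2028)
step 4: θ'=0.8278 (R=-1.3333) → pose (2.5133, -0.6418, 0.8278)
step 5: θ'=0.8278 (straight) → pose (2.2596, -0.9180, 0.8278)
step 6: θ'=-1.4222 (R=-1.1667) → pose (4.2726, -1.5345, -1.4222)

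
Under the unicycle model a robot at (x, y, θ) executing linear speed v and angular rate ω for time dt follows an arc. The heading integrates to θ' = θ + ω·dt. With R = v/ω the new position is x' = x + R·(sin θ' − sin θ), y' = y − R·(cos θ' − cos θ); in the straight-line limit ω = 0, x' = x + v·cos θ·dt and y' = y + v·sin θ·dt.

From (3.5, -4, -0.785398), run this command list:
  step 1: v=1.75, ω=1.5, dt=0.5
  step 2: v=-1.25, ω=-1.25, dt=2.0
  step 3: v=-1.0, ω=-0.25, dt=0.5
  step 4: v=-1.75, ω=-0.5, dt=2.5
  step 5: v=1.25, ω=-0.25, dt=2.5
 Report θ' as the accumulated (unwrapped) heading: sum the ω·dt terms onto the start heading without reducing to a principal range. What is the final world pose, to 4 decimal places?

(6.7848, -0.1349, -4.5354)

step 1: θ'=-0.0354 (R=1.1667) → pose (4.2837, -4.3410, -0.0354)
step 2: θ'=-2.5354 (R=1.0000) → pose (3.7493, -2.5198, -2.5354)
step 3: θ'=-2.6604 (R=4.0000) → pose (4.1769, -2.2613, -2.6604)
step 4: θ'=-3.9104 (R=3.5000) → pose (8.2303, -2.8483, -3.9104)
step 5: θ'=-4.5354 (R=-5.0000) → pose (6.7848, -0.1349, -4.5354)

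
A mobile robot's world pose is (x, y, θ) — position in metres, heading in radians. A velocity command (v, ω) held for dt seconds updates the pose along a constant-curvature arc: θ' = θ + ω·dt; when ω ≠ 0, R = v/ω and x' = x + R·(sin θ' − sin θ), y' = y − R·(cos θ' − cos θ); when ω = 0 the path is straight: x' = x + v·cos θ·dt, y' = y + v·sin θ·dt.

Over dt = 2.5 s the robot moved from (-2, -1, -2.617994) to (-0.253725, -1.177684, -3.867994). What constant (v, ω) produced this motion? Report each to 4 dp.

Δθ = -3.867994 − -2.617994 = -1.250000
ω = Δθ/dt = -1.250000/2.5 = -0.5000
R = Δx/(sin θ' − sin θ) = 1.5000
v = R·ω = 1.5000·-0.5000 = -0.7500

v = -0.7500, ω = -0.5000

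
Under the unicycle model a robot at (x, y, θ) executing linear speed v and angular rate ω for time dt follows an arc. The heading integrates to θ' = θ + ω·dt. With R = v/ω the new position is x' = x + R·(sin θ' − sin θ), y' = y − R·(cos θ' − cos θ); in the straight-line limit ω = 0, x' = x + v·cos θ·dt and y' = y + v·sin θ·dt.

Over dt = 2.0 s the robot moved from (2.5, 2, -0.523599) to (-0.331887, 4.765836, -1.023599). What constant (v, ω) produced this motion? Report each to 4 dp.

v = -2.0000, ω = -0.2500

Δθ = -1.023599 − -0.523599 = -0.500000
ω = Δθ/dt = -0.500000/2.0 = -0.2500
R = Δx/(sin θ' − sin θ) = 8.0000
v = R·ω = 8.0000·-0.2500 = -2.0000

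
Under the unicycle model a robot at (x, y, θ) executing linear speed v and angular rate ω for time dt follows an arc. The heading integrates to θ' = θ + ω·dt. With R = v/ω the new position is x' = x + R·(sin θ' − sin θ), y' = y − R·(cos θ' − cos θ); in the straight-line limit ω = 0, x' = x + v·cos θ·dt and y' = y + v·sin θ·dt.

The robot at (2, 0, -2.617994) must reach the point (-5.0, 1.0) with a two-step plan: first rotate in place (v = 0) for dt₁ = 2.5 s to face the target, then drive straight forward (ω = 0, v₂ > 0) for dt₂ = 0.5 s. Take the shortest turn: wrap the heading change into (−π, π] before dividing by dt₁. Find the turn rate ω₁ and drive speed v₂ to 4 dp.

heading to target = atan2(1−0, -5−2) = 2.9997
Δθ = wrap(2.9997 − -2.6180) = -0.6655; ω₁ = Δθ/dt₁ = -0.2662
distance = √((-5−2)² + (1−0)²) = 7.0711; v₂ = distance/dt₂ = 14.1421

ω₁ = -0.2662, v₂ = 14.1421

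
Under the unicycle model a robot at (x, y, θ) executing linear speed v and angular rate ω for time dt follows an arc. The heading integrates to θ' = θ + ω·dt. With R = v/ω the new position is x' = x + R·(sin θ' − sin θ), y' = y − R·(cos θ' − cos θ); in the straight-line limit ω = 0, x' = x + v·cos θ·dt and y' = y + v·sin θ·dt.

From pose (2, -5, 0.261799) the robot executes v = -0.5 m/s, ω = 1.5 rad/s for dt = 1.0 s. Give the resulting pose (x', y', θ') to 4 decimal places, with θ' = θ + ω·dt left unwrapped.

(1.7590, -5.3853, 1.7618)

θ' = 0.2618 + 1.5·1.0 = 1.7618
R = v/ω = -0.5/1.5 = -0.3333
x' = 2 + -0.3333·(sin 1.7618 − sin 0.2618) = 1.7590
y' = -5 − -0.3333·(cos 1.7618 − cos 0.2618) = -5.3853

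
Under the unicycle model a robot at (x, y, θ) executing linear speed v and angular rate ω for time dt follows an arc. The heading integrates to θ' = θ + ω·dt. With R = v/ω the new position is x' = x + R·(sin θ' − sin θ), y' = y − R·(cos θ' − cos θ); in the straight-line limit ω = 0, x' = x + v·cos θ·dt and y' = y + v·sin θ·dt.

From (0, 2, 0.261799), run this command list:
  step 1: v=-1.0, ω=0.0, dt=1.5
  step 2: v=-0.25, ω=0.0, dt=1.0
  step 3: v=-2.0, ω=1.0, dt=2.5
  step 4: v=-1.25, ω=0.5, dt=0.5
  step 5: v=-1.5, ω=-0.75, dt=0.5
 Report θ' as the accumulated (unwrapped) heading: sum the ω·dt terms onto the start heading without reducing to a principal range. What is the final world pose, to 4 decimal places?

(-0.6025, -2.6320, 2.6368)

step 1: θ'=0.2618 (straight) → pose (-1.4489, 1.6118, 0.2618)
step 2: θ'=0.2618 (straight) → pose (-1.6904, 1.5471, 0.2618)
step 3: θ'=2.7618 (R=-2.0000) → pose (-1.9142, -2.2423, 2.7618)
step 4: θ'=3.0118 (R=-2.5000) → pose (-1.3109, -2.3994, 3.0118)
step 5: θ'=2.6368 (R=2.0000) → pose (-0.6025, -2.6320, 2.6368)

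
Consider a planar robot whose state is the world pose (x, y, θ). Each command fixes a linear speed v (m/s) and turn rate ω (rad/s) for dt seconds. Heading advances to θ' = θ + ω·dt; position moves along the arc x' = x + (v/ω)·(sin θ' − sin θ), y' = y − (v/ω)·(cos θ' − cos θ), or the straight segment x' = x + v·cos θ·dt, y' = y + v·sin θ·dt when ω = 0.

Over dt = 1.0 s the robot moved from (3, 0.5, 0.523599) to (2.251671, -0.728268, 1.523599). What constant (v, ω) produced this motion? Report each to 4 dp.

Δθ = 1.523599 − 0.523599 = 1.000000
ω = Δθ/dt = 1.000000/1.0 = 1.0000
R = −Δy/(cos θ' − cos θ) = -1.5000
v = R·ω = -1.5000·1.0000 = -1.5000

v = -1.5000, ω = 1.0000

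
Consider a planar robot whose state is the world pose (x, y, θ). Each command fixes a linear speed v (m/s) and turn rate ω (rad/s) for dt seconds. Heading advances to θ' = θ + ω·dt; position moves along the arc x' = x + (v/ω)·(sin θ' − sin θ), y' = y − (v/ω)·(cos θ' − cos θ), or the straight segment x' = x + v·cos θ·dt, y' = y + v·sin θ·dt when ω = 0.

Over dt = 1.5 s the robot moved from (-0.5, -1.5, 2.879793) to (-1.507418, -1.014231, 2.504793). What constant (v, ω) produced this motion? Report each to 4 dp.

v = 0.7500, ω = -0.2500

Δθ = 2.504793 − 2.879793 = -0.375000
ω = Δθ/dt = -0.375000/1.5 = -0.2500
R = Δx/(sin θ' − sin θ) = -3.0000
v = R·ω = -3.0000·-0.2500 = 0.7500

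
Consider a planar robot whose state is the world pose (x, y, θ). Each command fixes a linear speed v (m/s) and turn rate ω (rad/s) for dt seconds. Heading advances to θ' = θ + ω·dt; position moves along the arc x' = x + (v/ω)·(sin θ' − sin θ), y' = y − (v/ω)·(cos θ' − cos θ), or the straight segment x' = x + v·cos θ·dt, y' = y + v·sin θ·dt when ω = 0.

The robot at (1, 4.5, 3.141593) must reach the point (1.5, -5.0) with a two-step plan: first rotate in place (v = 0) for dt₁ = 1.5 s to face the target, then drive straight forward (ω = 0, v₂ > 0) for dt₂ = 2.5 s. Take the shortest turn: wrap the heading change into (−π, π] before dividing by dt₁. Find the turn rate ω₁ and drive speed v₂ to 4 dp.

heading to target = atan2(-5−4.5, 1.5−1) = -1.5182
Δθ = wrap(-1.5182 − 3.1416) = 1.6234; ω₁ = Δθ/dt₁ = 1.0823
distance = √((1.5−1)² + (-5−4.5)²) = 9.5131; v₂ = distance/dt₂ = 3.8053

ω₁ = 1.0823, v₂ = 3.8053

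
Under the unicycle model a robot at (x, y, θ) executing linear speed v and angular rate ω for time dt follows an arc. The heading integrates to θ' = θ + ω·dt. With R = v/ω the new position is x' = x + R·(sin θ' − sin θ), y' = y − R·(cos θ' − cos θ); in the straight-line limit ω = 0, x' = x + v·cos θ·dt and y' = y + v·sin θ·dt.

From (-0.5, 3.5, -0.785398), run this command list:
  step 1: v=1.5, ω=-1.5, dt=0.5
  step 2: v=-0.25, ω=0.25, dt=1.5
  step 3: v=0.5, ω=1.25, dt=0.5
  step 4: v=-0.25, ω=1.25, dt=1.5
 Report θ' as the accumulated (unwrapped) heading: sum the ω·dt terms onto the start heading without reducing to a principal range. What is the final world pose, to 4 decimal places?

step 1: θ'=-1.5354 (R=-1.0000) → pose (-0.2077, 2.8283, -1.5354)
step 2: θ'=-1.1604 (R=-1.0000) → pose (-0.2901, 3.1919, -1.1604)
step 3: θ'=-0.5354 (R=0.4000) → pose (-0.1274, 3.0074, -0.5354)
step 4: θ'=1.3396 (R=-0.2000) → pose (-0.4241, 2.8812, 1.3396)

(-0.4241, 2.8812, 1.3396)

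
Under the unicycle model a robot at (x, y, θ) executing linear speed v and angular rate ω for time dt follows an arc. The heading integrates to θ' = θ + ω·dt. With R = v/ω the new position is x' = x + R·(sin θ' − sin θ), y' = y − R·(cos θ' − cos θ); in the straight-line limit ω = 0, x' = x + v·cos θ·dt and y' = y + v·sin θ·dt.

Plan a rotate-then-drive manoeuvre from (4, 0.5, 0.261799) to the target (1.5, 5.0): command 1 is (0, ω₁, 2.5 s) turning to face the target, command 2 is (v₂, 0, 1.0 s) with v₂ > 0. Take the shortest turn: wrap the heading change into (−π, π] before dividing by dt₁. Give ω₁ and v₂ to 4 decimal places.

heading to target = atan2(5−0.5, 1.5−4) = 2.0779
Δθ = wrap(2.0779 − 0.2618) = 1.8161; ω₁ = Δθ/dt₁ = 0.7264
distance = √((1.5−4)² + (5−0.5)²) = 5.1478; v₂ = distance/dt₂ = 5.1478

ω₁ = 0.7264, v₂ = 5.1478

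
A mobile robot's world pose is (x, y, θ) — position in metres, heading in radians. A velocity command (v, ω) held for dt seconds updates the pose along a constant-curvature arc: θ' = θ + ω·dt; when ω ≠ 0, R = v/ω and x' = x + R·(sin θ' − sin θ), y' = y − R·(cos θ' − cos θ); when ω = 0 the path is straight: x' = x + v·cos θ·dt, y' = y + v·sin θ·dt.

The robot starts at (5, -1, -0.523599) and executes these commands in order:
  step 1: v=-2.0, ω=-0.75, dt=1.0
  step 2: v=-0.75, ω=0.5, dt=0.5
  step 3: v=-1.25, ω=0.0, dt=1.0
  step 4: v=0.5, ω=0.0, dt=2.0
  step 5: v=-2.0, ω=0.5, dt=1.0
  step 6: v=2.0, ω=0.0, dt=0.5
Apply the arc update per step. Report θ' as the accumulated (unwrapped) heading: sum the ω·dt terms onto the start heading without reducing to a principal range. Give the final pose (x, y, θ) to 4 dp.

(2.9503, 1.9661, -0.5236)

step 1: θ'=-1.2736 (R=2.6667) → pose (3.7836, 0.5285, -1.2736)
step 2: θ'=-1.0236 (R=-1.5000) → pose (3.6303, 0.8697, -1.0236)
step 3: θ'=-1.0236 (straight) → pose (2.9799, 1.9372, -1.0236)
step 4: θ'=-1.0236 (straight) → pose (3.5002, 1.0832, -1.0236)
step 5: θ'=-0.5236 (R=-4.0000) → pose (2.0843, 2.4661, -0.5236)
step 6: θ'=-0.5236 (straight) → pose (2.9503, 1.9661, -0.5236)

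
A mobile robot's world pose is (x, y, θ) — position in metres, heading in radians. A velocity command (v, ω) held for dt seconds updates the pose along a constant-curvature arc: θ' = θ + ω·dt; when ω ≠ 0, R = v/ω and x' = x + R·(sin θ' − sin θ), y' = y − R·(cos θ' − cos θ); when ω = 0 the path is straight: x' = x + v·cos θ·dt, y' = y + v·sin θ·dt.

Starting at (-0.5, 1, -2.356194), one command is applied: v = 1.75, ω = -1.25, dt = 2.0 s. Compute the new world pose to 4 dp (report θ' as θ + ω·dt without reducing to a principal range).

(-2.8755, 2.1906, -4.8562)

θ' = -2.3562 + -1.25·2.0 = -4.8562
R = v/ω = 1.75/-1.25 = -1.4000
x' = -0.5 + -1.4000·(sin -4.8562 − sin -2.3562) = -2.8755
y' = 1 − -1.4000·(cos -4.8562 − cos -2.3562) = 2.1906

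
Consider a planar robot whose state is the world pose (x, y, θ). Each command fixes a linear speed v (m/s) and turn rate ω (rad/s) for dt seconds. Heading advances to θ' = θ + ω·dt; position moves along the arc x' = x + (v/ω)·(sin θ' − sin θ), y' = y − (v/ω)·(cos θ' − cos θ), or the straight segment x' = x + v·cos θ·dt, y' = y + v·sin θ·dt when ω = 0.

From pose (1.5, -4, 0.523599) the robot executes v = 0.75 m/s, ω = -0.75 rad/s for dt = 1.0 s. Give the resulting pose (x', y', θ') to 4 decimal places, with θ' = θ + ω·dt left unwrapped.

θ' = 0.5236 + -0.75·1.0 = -0.2264
R = v/ω = 0.75/-0.75 = -1.0000
x' = 1.5 + -1.0000·(sin -0.2264 − sin 0.5236) = 2.2245
y' = -4 − -1.0000·(cos -0.2264 − cos 0.5236) = -3.8915

(2.2245, -3.8915, -0.2264)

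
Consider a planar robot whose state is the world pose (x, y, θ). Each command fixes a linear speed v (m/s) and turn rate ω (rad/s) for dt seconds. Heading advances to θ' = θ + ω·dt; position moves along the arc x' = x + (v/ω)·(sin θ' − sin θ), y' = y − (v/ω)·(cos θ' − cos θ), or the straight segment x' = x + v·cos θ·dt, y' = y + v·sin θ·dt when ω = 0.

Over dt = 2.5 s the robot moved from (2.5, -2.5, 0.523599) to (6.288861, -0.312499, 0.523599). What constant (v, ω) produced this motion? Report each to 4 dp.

v = 1.7500, ω = 0.0000

Δθ = 0.523599 − 0.523599 = 0.000000
ω = Δθ/dt = 0.000000/2.5 = 0.0000
ω = 0 → v = (Δx·cos θ + Δy·sin θ)/dt = 1.7500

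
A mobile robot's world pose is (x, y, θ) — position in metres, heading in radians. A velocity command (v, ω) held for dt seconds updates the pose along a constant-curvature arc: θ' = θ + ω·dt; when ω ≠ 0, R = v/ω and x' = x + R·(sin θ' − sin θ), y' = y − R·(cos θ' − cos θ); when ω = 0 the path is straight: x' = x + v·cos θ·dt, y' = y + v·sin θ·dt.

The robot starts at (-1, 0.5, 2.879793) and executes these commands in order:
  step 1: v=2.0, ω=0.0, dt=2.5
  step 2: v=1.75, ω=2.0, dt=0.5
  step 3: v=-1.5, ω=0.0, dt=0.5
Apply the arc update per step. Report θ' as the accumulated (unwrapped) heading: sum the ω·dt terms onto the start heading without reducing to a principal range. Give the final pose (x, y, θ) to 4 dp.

(-6.0902, 2.1009, 3.8798)

step 1: θ'=2.8798 (straight) → pose (-5.8296, 1.7941, 2.8798)
step 2: θ'=3.8798 (R=0.8750) → pose (-6.6449, 1.5961, 3.8798)
step 3: θ'=3.8798 (straight) → pose (-6.0902, 2.1009, 3.8798)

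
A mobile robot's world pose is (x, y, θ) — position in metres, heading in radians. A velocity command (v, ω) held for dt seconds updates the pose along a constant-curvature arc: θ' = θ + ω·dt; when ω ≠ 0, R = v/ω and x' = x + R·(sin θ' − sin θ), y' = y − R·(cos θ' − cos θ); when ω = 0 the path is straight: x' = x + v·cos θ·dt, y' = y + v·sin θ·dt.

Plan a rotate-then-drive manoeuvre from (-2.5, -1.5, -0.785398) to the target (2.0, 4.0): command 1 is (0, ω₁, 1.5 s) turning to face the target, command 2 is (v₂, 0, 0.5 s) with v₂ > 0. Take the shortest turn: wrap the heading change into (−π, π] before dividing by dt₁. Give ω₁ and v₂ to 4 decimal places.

ω₁ = 1.1136, v₂ = 14.2127

heading to target = atan2(4−-1.5, 2−-2.5) = 0.8851
Δθ = wrap(0.8851 − -0.7854) = 1.6705; ω₁ = Δθ/dt₁ = 1.1136
distance = √((2−-2.5)² + (4−-1.5)²) = 7.1063; v₂ = distance/dt₂ = 14.2127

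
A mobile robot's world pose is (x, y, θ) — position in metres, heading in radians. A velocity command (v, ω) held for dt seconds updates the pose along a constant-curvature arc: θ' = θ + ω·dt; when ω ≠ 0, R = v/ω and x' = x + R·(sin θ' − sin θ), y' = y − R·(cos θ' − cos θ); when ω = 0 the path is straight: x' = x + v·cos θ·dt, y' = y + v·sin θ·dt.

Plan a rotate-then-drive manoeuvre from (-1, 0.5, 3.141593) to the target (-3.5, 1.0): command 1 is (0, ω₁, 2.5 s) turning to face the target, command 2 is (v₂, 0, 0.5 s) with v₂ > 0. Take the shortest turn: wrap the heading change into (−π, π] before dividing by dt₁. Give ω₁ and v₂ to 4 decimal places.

heading to target = atan2(1−0.5, -3.5−-1) = 2.9442
Δθ = wrap(2.9442 − 3.1416) = -0.1974; ω₁ = Δθ/dt₁ = -0.0790
distance = √((-3.5−-1)² + (1−0.5)²) = 2.5495; v₂ = distance/dt₂ = 5.0990

ω₁ = -0.0790, v₂ = 5.0990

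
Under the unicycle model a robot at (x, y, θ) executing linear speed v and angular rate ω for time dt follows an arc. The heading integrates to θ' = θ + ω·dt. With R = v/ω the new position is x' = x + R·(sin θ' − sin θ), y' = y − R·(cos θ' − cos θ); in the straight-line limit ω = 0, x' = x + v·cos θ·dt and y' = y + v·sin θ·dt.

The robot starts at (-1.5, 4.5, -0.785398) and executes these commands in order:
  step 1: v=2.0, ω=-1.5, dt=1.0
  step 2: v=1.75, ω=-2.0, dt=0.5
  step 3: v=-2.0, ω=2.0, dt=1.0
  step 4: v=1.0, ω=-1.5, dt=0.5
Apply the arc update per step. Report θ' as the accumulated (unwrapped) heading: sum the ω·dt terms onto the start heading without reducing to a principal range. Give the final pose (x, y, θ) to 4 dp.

(-1.1628, 3.1757, -2.0354)

step 1: θ'=-2.2854 (R=-1.3333) → pose (-1.4357, 2.6834, -2.2854)
step 2: θ'=-3.2854 (R=-0.8750) → pose (-2.2220, 2.3909, -3.2854)
step 3: θ'=-1.2854 (R=-1.0000) → pose (-1.1191, 3.6621, -1.2854)
step 4: θ'=-2.0354 (R=-0.6667) → pose (-1.1628, 3.1757, -2.0354)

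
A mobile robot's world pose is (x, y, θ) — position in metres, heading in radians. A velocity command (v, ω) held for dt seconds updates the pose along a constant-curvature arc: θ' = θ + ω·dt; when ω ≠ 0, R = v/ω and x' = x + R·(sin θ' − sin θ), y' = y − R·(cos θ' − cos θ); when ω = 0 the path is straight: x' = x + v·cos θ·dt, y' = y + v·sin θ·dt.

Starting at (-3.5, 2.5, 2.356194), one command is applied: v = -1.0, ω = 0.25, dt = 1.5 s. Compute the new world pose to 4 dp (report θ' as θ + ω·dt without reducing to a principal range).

(-2.2675, 1.6606, 2.7312)

θ' = 2.3562 + 0.25·1.5 = 2.7312
R = v/ω = -1.0/0.25 = -4.0000
x' = -3.5 + -4.0000·(sin 2.7312 − sin 2.3562) = -2.2675
y' = 2.5 − -4.0000·(cos 2.7312 − cos 2.3562) = 1.6606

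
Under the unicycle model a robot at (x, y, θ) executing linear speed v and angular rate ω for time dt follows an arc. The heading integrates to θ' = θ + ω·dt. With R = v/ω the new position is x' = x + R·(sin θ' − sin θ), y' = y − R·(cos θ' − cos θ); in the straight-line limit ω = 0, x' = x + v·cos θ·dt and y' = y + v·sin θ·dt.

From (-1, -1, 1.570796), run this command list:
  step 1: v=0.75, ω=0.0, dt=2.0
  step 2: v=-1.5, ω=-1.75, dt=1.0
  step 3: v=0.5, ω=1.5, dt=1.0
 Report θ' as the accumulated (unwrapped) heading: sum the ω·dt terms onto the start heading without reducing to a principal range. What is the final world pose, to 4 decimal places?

step 1: θ'=1.5708 (straight) → pose (-1.0000, 0.5000, 1.5708)
step 2: θ'=-0.1792 (R=0.8571) → pose (-2.0099, -0.3434, -0.1792)
step 3: θ'=1.3208 (R=0.3333) → pose (-1.6275, -0.0979, 1.3208)

(-1.6275, -0.0979, 1.3208)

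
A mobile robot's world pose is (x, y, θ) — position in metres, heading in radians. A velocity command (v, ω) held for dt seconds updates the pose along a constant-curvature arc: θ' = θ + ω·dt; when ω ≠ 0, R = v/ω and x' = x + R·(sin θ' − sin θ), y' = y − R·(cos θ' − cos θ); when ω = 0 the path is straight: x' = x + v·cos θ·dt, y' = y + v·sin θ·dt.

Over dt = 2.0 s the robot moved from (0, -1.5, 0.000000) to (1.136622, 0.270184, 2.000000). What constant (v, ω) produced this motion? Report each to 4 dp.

v = 1.2500, ω = 1.0000

Δθ = 2.000000 − 0.000000 = 2.000000
ω = Δθ/dt = 2.000000/2.0 = 1.0000
R = −Δy/(cos θ' − cos θ) = 1.2500
v = R·ω = 1.2500·1.0000 = 1.2500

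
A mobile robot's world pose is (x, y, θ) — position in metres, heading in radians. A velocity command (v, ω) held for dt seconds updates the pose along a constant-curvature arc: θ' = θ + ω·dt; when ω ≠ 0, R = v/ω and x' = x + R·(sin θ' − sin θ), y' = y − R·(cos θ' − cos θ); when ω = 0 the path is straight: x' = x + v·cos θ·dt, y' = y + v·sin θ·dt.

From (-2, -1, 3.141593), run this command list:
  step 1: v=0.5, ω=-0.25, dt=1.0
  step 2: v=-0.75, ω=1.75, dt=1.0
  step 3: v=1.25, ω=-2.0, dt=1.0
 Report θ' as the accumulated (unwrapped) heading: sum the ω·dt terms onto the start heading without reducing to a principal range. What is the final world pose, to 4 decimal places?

(-2.8844, -1.0572, 2.6416)

step 1: θ'=2.8916 (R=-2.0000) → pose (-2.4948, -0.9378, 2.8916)
step 2: θ'=4.6416 (R=-0.4286) → pose (-1.9613, -0.5529, 4.6416)
step 3: θ'=2.6416 (R=-0.6250) → pose (-2.8844, -1.0572, 2.6416)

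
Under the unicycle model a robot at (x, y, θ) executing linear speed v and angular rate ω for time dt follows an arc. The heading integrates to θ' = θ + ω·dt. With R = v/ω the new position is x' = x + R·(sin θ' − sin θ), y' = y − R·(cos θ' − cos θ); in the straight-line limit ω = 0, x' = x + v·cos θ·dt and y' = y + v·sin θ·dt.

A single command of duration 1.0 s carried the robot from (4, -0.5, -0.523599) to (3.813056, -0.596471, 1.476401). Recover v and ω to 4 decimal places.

Δθ = 1.476401 − -0.523599 = 2.000000
ω = Δθ/dt = 2.000000/1.0 = 2.0000
R = Δx/(sin θ' − sin θ) = -0.1250
v = R·ω = -0.1250·2.0000 = -0.2500

v = -0.2500, ω = 2.0000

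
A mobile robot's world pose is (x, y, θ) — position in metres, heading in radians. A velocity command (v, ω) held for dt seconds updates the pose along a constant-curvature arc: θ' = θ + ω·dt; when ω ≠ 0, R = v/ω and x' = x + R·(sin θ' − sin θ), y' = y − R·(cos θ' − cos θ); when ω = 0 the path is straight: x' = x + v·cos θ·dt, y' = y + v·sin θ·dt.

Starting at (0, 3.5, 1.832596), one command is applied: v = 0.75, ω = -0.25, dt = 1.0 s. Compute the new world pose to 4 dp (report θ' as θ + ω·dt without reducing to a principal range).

θ' = 1.8326 + -0.25·1.0 = 1.5826
R = v/ω = 0.75/-0.25 = -3.0000
x' = 0 + -3.0000·(sin 1.5826 − sin 1.8326) = -0.1020
y' = 3.5 − -3.0000·(cos 1.5826 − cos 1.8326) = 4.2411

(-0.1020, 4.2411, 1.5826)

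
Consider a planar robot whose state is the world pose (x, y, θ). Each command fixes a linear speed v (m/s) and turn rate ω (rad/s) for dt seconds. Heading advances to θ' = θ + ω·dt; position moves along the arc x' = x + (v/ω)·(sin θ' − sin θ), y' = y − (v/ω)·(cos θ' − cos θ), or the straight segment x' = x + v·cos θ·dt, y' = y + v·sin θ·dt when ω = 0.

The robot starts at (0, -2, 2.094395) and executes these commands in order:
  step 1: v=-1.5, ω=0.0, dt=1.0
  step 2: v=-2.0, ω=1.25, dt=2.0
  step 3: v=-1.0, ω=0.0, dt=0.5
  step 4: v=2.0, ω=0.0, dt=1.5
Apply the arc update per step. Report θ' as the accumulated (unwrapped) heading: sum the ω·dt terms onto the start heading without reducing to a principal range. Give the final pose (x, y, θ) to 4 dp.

(3.4302, -5.1700, 4.5944)

step 1: θ'=2.0944 (straight) → pose (0.7500, -3.2990, 2.0944)
step 2: θ'=4.5944 (R=-1.6000) → pose (3.7245, -2.6874, 4.5944)
step 3: θ'=4.5944 (straight) → pose (3.7834, -2.1909, 4.5944)
step 4: θ'=4.5944 (straight) → pose (3.4302, -5.1700, 4.5944)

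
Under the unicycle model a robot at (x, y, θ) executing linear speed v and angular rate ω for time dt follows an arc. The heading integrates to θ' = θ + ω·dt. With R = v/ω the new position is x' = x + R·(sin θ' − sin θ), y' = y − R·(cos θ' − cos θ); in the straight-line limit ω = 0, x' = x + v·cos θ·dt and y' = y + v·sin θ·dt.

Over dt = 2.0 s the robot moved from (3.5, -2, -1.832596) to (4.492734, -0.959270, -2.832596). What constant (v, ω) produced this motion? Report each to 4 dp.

Δθ = -2.832596 − -1.832596 = -1.000000
ω = Δθ/dt = -1.000000/2.0 = -0.5000
R = −Δy/(cos θ' − cos θ) = 1.5000
v = R·ω = 1.5000·-0.5000 = -0.7500

v = -0.7500, ω = -0.5000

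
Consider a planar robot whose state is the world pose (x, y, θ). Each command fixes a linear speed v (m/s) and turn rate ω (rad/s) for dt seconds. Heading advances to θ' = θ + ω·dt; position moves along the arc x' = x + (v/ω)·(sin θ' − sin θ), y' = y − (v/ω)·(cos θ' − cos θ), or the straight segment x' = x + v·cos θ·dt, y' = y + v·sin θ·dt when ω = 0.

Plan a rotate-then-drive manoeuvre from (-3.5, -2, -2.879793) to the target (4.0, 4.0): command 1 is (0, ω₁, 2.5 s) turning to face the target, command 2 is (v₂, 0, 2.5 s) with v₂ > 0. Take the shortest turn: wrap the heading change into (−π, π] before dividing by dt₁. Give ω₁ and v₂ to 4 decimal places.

heading to target = atan2(4−-2, 4−-3.5) = 0.6747
Δθ = wrap(0.6747 − -2.8798) = -2.7287; ω₁ = Δθ/dt₁ = -1.0915
distance = √((4−-3.5)² + (4−-2)²) = 9.6047; v₂ = distance/dt₂ = 3.8419

ω₁ = -1.0915, v₂ = 3.8419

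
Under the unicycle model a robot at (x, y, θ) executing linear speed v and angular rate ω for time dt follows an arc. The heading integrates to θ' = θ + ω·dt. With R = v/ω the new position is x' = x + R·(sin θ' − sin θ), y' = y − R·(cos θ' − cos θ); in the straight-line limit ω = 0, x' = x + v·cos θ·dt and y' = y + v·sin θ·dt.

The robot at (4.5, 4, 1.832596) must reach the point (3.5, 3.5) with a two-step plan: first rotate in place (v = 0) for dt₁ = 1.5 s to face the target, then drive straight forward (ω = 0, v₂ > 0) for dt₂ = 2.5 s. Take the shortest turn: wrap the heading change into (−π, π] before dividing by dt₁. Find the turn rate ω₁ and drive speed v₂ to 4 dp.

ω₁ = 1.1818, v₂ = 0.4472

heading to target = atan2(3.5−4, 3.5−4.5) = -2.6779
Δθ = wrap(-2.6779 − 1.8326) = 1.7726; ω₁ = Δθ/dt₁ = 1.1818
distance = √((3.5−4.5)² + (3.5−4)²) = 1.1180; v₂ = distance/dt₂ = 0.4472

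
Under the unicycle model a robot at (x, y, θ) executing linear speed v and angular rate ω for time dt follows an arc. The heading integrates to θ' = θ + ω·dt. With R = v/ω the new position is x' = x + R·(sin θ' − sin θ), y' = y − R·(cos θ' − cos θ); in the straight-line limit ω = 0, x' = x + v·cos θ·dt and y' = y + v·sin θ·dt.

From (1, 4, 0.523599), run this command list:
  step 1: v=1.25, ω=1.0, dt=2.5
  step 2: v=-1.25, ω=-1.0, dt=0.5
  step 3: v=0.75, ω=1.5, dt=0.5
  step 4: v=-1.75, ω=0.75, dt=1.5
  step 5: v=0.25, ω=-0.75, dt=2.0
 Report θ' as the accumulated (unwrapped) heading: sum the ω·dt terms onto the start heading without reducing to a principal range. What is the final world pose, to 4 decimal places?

(2.2588, 7.5616, 2.8986)

step 1: θ'=3.0236 (R=1.2500) → pose (0.5221, 6.3238, 3.0236)
step 2: θ'=2.5236 (R=1.2500) → pose (1.0993, 6.1013, 2.5236)
step 3: θ'=3.2736 (R=0.5000) → pose (0.7437, 6.1895, 3.2736)
step 4: θ'=4.3986 (R=-2.3333) → pose (2.6560, 7.7823, 4.3986)
step 5: θ'=2.8986 (R=-0.3333) → pose (2.2588, 7.5616, 2.8986)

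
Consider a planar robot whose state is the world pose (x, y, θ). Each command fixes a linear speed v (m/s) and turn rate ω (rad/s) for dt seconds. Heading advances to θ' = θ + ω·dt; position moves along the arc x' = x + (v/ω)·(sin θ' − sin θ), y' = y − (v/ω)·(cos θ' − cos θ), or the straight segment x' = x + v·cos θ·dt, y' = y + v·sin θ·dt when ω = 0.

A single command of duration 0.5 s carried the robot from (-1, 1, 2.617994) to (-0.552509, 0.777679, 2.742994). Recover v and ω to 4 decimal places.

Δθ = 2.742994 − 2.617994 = 0.125000
ω = Δθ/dt = 0.125000/0.5 = 0.2500
R = Δx/(sin θ' − sin θ) = -4.0000
v = R·ω = -4.0000·0.2500 = -1.0000

v = -1.0000, ω = 0.2500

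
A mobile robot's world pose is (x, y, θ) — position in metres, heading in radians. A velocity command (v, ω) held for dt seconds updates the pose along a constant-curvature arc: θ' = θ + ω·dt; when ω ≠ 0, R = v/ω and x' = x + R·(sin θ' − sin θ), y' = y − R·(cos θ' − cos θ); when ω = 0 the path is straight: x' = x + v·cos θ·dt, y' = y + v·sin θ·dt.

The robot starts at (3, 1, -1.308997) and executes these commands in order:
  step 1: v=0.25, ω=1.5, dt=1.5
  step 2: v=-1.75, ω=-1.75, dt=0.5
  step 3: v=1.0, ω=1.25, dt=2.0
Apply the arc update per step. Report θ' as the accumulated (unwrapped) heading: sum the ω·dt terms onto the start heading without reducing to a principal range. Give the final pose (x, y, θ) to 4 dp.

(2.9362, 2.0055, 2.5660)

step 1: θ'=0.9410 (R=0.1667) → pose (3.2957, 0.9450, 0.9410)
step 2: θ'=0.0660 (R=1.0000) → pose (2.5535, 0.5361, 0.0660)
step 3: θ'=2.5660 (R=0.8000) → pose (2.9362, 2.0055, 2.5660)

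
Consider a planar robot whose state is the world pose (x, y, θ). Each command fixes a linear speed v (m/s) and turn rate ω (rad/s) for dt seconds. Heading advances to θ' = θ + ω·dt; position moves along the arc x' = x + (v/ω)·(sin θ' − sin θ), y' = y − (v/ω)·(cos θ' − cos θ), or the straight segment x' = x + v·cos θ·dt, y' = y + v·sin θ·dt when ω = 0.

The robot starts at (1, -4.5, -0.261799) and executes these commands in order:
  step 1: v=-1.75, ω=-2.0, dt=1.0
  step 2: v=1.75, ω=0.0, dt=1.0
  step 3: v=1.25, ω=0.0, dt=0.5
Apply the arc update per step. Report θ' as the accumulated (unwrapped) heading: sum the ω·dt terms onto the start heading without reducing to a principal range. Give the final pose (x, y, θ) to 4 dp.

(-0.9614, -4.9274, -2.2618)

step 1: θ'=-2.2618 (R=0.8750) → pose (0.5522, -3.0972, -2.2618)
step 2: θ'=-2.2618 (straight) → pose (-0.5631, -4.4457, -2.2618)
step 3: θ'=-2.2618 (straight) → pose (-0.9614, -4.9274, -2.2618)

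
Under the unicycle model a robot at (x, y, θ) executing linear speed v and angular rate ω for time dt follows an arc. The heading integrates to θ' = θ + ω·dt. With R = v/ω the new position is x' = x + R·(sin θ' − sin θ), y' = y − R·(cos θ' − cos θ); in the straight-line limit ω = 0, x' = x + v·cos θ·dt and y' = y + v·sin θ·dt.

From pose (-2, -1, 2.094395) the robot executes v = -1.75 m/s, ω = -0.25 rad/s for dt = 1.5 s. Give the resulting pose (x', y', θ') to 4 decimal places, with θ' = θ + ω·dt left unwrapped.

(-1.1393, -3.4636, 1.7194)

θ' = 2.0944 + -0.25·1.5 = 1.7194
R = v/ω = -1.75/-0.25 = 7.0000
x' = -2 + 7.0000·(sin 1.7194 − sin 2.0944) = -1.1393
y' = -1 − 7.0000·(cos 1.7194 − cos 2.0944) = -3.4636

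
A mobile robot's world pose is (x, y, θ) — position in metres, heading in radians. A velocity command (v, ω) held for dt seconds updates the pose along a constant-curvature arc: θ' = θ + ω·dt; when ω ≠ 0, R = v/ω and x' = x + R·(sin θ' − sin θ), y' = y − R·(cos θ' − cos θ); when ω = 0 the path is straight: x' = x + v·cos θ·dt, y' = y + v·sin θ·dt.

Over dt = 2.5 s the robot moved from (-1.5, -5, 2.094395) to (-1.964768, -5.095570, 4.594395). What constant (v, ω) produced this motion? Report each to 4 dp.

Δθ = 4.594395 − 2.094395 = 2.500000
ω = Δθ/dt = 2.500000/2.5 = 1.0000
R = Δx/(sin θ' − sin θ) = 0.2500
v = R·ω = 0.2500·1.0000 = 0.2500

v = 0.2500, ω = 1.0000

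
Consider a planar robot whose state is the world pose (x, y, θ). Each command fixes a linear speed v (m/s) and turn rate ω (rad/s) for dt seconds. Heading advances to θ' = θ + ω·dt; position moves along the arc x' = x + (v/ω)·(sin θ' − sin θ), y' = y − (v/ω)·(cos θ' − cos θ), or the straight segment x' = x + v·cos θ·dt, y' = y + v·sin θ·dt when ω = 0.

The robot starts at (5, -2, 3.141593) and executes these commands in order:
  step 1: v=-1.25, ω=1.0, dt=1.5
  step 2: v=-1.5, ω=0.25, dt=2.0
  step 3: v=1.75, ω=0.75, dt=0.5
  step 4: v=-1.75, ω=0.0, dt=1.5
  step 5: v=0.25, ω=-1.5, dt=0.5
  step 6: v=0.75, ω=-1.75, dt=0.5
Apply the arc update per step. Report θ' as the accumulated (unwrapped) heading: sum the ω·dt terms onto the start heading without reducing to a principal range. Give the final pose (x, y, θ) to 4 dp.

step 1: θ'=4.6416 (R=-1.2500) → pose (6.2469, -0.8384, 4.6416)
step 2: θ'=5.1416 (R=-6.0000) → pose (5.7177, 2.0829, 5.1416)
step 3: θ'=5.5166 (R=2.3333) → pose (6.2208, 1.3732, 5.5166)
step 4: θ'=5.5166 (straight) → pose (4.3300, 3.1942, 5.5166)
step 5: θ'=4.7666 (R=-0.1667) → pose (4.3809, 3.0831, 4.7666)
step 6: θ'=3.8916 (R=-0.4286) → pose (4.2450, 2.7463, 3.8916)

(4.2450, 2.7463, 3.8916)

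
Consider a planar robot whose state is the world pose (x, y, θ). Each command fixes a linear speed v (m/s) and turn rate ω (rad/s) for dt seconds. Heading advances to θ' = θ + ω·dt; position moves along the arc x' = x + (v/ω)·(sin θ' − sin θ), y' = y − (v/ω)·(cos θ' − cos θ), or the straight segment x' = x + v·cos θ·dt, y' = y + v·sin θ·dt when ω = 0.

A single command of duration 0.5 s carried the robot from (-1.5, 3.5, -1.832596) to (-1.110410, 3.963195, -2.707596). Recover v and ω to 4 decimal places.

Δθ = -2.707596 − -1.832596 = -0.875000
ω = Δθ/dt = -0.875000/0.5 = -1.7500
R = −Δy/(cos θ' − cos θ) = 0.7143
v = R·ω = 0.7143·-1.7500 = -1.2500

v = -1.2500, ω = -1.7500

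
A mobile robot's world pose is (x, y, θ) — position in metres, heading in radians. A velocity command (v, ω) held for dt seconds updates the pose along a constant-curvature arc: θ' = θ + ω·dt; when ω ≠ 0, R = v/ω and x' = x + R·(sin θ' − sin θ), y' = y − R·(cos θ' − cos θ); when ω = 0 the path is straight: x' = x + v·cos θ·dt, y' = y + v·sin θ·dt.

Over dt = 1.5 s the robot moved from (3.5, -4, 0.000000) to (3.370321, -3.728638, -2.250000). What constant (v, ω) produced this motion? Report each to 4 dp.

v = -0.2500, ω = -1.5000

Δθ = -2.250000 − 0.000000 = -2.250000
ω = Δθ/dt = -2.250000/1.5 = -1.5000
R = −Δy/(cos θ' − cos θ) = 0.1667
v = R·ω = 0.1667·-1.5000 = -0.2500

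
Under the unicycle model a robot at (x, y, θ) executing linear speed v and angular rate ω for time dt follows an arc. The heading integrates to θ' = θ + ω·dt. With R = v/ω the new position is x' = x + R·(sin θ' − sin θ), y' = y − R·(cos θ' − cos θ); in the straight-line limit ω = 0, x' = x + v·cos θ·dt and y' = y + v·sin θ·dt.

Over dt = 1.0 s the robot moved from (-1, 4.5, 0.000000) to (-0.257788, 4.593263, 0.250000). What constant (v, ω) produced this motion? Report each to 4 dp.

Δθ = 0.250000 − 0.000000 = 0.250000
ω = Δθ/dt = 0.250000/1.0 = 0.2500
R = Δx/(sin θ' − sin θ) = 3.0000
v = R·ω = 3.0000·0.2500 = 0.7500

v = 0.7500, ω = 0.2500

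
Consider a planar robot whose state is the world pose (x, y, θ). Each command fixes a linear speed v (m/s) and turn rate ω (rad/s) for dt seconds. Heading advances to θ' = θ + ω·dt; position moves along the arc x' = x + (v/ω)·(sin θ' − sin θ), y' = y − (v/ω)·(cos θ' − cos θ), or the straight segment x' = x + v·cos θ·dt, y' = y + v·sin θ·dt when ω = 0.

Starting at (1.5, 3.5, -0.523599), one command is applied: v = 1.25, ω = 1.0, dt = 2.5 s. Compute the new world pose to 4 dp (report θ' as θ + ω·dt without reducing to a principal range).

θ' = -0.5236 + 1.0·2.5 = 1.9764
R = v/ω = 1.25/1.0 = 1.2500
x' = 1.5 + 1.2500·(sin 1.9764 − sin -0.5236) = 3.2736
y' = 3.5 − 1.2500·(cos 1.9764 − cos -0.5236) = 5.0757

(3.2736, 5.0757, 1.9764)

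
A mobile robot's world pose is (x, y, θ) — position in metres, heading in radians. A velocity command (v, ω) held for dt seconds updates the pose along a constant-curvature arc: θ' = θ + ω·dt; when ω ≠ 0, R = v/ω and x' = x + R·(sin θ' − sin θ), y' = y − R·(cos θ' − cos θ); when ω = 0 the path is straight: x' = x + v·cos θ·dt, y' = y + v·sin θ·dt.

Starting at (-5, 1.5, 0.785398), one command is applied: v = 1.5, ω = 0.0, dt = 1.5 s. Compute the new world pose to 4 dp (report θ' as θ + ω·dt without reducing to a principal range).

(-3.4090, 3.0910, 0.7854)

θ' = 0.7854 + 0.0·1.5 = 0.7854
ω = 0 → straight: x' = -5 + 1.5·cos(0.7854)·1.5 = -3.4090
y' = 1.5 + 1.5·sin(0.7854)·1.5 = 3.0910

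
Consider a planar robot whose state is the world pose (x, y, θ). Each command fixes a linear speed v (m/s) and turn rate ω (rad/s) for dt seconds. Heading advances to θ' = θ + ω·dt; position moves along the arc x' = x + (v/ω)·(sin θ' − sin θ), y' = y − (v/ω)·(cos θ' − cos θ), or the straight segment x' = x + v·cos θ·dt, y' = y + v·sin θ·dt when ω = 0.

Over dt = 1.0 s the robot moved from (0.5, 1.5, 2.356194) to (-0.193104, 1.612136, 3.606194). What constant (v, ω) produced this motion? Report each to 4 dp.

v = 0.7500, ω = 1.2500

Δθ = 3.606194 − 2.356194 = 1.250000
ω = Δθ/dt = 1.250000/1.0 = 1.2500
R = Δx/(sin θ' − sin θ) = 0.6000
v = R·ω = 0.6000·1.2500 = 0.7500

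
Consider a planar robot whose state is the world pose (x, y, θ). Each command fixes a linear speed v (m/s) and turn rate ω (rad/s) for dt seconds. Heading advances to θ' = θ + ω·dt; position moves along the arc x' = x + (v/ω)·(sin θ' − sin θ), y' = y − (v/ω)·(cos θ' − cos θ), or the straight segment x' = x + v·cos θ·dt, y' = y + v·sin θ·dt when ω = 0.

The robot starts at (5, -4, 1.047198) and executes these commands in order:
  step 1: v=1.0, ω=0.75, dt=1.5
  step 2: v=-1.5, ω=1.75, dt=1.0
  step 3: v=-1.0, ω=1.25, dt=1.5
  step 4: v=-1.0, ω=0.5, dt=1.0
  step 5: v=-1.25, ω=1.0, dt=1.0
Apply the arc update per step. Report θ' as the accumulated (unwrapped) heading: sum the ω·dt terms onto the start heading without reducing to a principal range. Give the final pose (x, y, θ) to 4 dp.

(4.0594, -1.7851, 7.2972)

step 1: θ'=2.1722 (R=1.3333) → pose (4.9447, -2.5789, 2.1722)
step 2: θ'=3.9222 (R=-0.8571) → pose (6.2546, -2.7030, 3.9222)
step 3: θ'=5.7972 (R=-0.8000) → pose (6.0653, -1.4272, 5.7972)
step 4: θ'=6.2972 (R=-2.0000) → pose (5.1031, -1.1958, 6.2972)
step 5: θ'=7.2972 (R=-1.2500) → pose (4.0594, -1.7851, 7.2972)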